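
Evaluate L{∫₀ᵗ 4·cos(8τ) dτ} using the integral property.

L{∫₀ᵗ f(τ)dτ} = F(s)/s with F(s) = 4s/(s² + 64), so the result is (4s/(s² + 64))/s = 4/(s² + 64)

Final answer: 4/(s² + 64)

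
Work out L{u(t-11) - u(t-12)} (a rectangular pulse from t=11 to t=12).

L{u(t-a)} = e^(-as)/s. L{u(t-11) - u(t-12)} = (e^(-11s) - e^(-12s))/s

Final answer: (e^(-11s) - e^(-12s))/s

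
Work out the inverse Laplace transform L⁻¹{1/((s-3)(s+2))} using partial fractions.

Decompose: A/(s-3) + B/(s+2). A = 1/5, B = -1/5. f(t) = (e^(3t) - e^(-2t))/5

Final answer: (e^(3t) - e^(-2t))/5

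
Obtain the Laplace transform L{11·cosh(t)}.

L{cosh(ωt)} = s/(s² - ω²), so L{cosh(t)} = s/(s² - 1). Then L{11·cosh(t)} = 11·s/(s² - 1) = 11s/(s² - 1)

Final answer: 11s/(s² - 1)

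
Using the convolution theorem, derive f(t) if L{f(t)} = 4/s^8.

4/s^8 = (4/s)·(1/s^7) = L{4}·L{t^6/720}. By convolution, f(t) = 4*t^6/720 = ∫₀ᵗ 4·τ^6/720 dτ = 4·t^7/5040

Final answer: 4·t^7/5040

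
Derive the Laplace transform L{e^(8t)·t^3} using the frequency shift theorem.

L{e^(at)·t^n} = n!/(s-a)^(n+1), so L{e^(8t)·t^3} = 6/(s-8)^4

Final answer: 6/(s-8)^4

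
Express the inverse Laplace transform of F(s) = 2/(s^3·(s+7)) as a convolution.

2/(s^3·(s+7)) = (2/s^3)·(1/(s+7)) = L{t^2}·L{e^(-7t)}. So f(t) = t^2*e^(-7t) = ∫₀ᵗ τ^2·e^(-7(t-τ)) dτ

Final answer: ∫₀ᵗ τ^2·e^(-7(t-τ)) dτ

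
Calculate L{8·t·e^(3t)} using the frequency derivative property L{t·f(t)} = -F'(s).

L{e^(3t)} = 1/(s-3). By frequency derivative: L{t·e^(3t)} = -d/ds[1/(s-3)] = -(-1)/(s-3)² = 1/(s-3)². Then L{8·t·e^(3t)} = 8·1/(s-3)² = 8/(s-3)²

Final answer: 8/(s-3)²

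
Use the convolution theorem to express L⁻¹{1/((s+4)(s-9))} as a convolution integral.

1/((s+4)(s-9)) = (1/(s+4))·(1/(s-9)) = L{e^(-4t)}·L{e^(9t)}. So f(t) = e^(-4t)*e^(9t) = ∫₀ᵗ e^(-4τ)·e^(9(t-τ)) dτ

Final answer: ∫₀ᵗ e^(-4τ)·e^(9(t-τ)) dτ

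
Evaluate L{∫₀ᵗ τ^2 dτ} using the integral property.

L{∫₀ᵗ f(τ)dτ} = F(s)/s with f(t) = t^2. F(s) = 2/s^3, so L{∫₀ᵗ τ^2 dτ} = (2/s^3)/s = 2/s^4. (Check: ∫₀ᵗ τ^2 dτ = t^3/3.)

Final answer: 2/s^4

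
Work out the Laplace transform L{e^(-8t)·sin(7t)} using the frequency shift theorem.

Frequency shift: L{e^(at)f(t)} = F(s-a). L{e^(-8t)·sin(7t)} = 7/((s+8)² + 49)

Final answer: 7/((s+8)² + 49)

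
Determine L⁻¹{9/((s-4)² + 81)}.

Form: b/((s-a)² + b²) → e^(at)sin(bt). With a=4, b=9

Final answer: e^(4t)·sin(9t)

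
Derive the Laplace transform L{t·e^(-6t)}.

L{t^n·e^(at)} = n!/(s-a)^(n+1), so L{t·e^(-6t)} = 1/(s+6)^2

Final answer: 1/(s+6)^2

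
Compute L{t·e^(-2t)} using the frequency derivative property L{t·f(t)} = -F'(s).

L{e^(-2t)} = 1/(s+2). By frequency derivative: L{t·e^(-2t)} = -d/ds[1/(s+2)] = -(-1)/(s+2)² = 1/(s+2)²

Final answer: 1/(s+2)²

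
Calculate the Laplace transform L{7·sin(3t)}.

L{sin(ωt)} = ω/(s² + ω²), so L{sin(3t)} = 3/(s² + 9). Then L{7·sin(3t)} = 7·3/(s² + 9) = 21/(s² + 9)

Final answer: 21/(s² + 9)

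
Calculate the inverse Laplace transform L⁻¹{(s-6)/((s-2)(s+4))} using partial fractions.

Using partial fractions, f(t) = (-4e^(2t) + 10e^(-4t))/6

Final answer: (-4e^(2t) + 10e^(-4t))/6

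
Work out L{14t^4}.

L{t^n} = n!/s^(n+1). So L{14t^4} = 14·4!/s^5 = 336/s^5

Final answer: 336/s^5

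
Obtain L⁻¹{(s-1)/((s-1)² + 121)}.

Using frequency shift: L⁻¹{(s-a)/((s-a)² + b²)} = e^(at)cos(bt). Here a=1, b=11

Final answer: e^t·cos(11t)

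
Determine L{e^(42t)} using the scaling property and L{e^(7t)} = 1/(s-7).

Using L{f(at)} = (1/a)F(s/a) with a=6 and f(t) = e^(7t): L{e^(42t)} = (1/6) · 1/((s/6)-7) = (1/6) · 6/(s-42) = 1/(s-42)

Final answer: 1/(s-42)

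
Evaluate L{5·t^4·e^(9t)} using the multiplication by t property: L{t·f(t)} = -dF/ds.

Using L{t^n·e^(at)} = n!/(s-a)^(n+1), L{t^4·e^(9t)} = 24/(s-9)^5, so L{5·t^4·e^(9t)} = 5·24/(s-9)^5 = 120/(s-9)^5

Final answer: 120/(s-9)^5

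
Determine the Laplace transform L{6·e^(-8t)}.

L{e^(at)} = 1/(s-a), so L{e^(-8t)} = 1/(s+8). Then L{6·e^(-8t)} = 6/(s+8)

Final answer: 6/(s+8)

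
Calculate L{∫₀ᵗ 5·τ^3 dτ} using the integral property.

L{∫₀ᵗ f(τ)dτ} = F(s)/s with f(t) = 5t^3. F(s) = 30/s^4, so L{∫₀ᵗ 5·τ^3 dτ} = (30/s^4)/s = 30/s^5. (Check: ∫₀ᵗ 5·τ^3 dτ = 5t^4/4.)

Final answer: 30/s^5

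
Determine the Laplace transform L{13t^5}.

L{13t^5} = 13 · L{t^5} = 13 · 120/s^6 = 1560/s^6

Final answer: 1560/s^6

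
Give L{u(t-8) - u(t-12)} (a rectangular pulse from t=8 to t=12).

L{u(t-a)} = e^(-as)/s. L{u(t-8) - u(t-12)} = (e^(-8s) - e^(-12s))/s

Final answer: (e^(-8s) - e^(-12s))/s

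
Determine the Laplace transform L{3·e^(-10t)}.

L{e^(at)} = 1/(s-a), so L{e^(-10t)} = 1/(s+10). Then L{3·e^(-10t)} = 3/(s+10)

Final answer: 3/(s+10)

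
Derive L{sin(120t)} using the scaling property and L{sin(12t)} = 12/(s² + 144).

Using L{f(at)} = (1/a)F(s/a) with a=10: L{sin(120t)} = (1/10) · 12/((s/10)² + 144) = (1/10) · 12·100/(s² + 14400) = 120/(s² + 14400)

Final answer: 120/(s² + 14400)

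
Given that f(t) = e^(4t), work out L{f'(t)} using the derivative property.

f(0) = 1, F(s) = 1/(s-4). L{f'(t)} = s·F(s) - f(0) = s/(s-4) - 1 = (s - (s-4))/(s-4) = 4/(s-4)

Final answer: 4/(s-4)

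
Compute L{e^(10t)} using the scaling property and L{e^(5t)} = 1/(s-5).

Using L{f(at)} = (1/a)F(s/a) with a=2 and f(t) = e^(5t): L{e^(10t)} = (1/2) · 1/((s/2)-5) = (1/2) · 2/(s-10) = 1/(s-10)

Final answer: 1/(s-10)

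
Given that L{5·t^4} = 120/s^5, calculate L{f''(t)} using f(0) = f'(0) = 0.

L{f''(t)} = s²F(s) - sf(0) - f'(0) = s²·120/s^5 - 0 - 0 = 120/s^3

Final answer: 120/s^3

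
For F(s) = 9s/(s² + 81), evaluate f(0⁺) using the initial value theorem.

f(0⁺) = lim_{s→∞} s·9s/(s² + 81) = lim_{s→∞} 9s²/(s² + 81) = 9

Final answer: 9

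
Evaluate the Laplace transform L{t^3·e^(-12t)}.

L{t^n·e^(at)} = n!/(s-a)^(n+1), so L{t^3·e^(-12t)} = 6/(s+12)^4

Final answer: 6/(s+12)^4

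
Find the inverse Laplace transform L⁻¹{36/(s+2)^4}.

L⁻¹{n!/(s-a)^(n+1)} = t^n·e^(at) with n=3, a=-2. So L⁻¹{6/(s+2)^4} = t^3·e^(-2t), and L⁻¹{36/(s+2)^4} = (36/6)·t^3·e^(-2t) = 6·t^3·e^(-2t)

Final answer: 6·t^3·e^(-2t)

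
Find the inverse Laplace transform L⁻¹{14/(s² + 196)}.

L⁻¹{14/(s² + 196)} = sin(14t)

Final answer: sin(14t)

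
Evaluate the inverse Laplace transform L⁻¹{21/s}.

L⁻¹{c/s} = c, so L⁻¹{21/s} = 21

Final answer: 21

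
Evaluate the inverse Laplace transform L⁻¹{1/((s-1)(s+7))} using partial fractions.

Decompose: A/(s-1) + B/(s+7). A = 1/8, B = -1/8. f(t) = (e^t - e^(-7t))/8

Final answer: (e^t - e^(-7t))/8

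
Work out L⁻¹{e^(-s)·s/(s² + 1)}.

L⁻¹{s/(s² + 1)} = cos(t). By the time shift theorem, L⁻¹{e^(-as)F(s)} = u(t-a)f(t-a) with a=1, so L⁻¹{e^(-s)·s/(s² + 1)} = u(t-1)·cos((t-1))

Final answer: u(t-1)·cos((t-1))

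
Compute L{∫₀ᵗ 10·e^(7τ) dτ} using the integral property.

L{∫₀ᵗ f(τ)dτ} = F(s)/s with F(s) = 10/(s-7), so L{∫₀ᵗ 10·e^(7τ) dτ} = 10/(s(s-7))

Final answer: 10/(s(s-7))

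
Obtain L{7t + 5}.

L{7t + 5} = 7·L{t} + 5·L{1} = 7/s² + 5/s

Final answer: 7/s² + 5/s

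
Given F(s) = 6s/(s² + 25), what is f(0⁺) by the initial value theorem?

f(0⁺) = lim_{s→∞} s·6s/(s² + 25) = lim_{s→∞} 6s²/(s² + 25) = 6

Final answer: 6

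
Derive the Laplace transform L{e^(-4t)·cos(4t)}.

L{e^(at)·cos(ωt)} = (s-a)/((s-a)² + ω²), so L{e^(-4t)·cos(4t)} = (s+4)/((s+4)² + 16)

Final answer: (s+4)/((s+4)² + 16)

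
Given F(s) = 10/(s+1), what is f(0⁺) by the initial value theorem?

f(0⁺) = lim_{s→∞} s·10/(s+1) = lim_{s→∞} 10s/(s+1) = 10

Final answer: 10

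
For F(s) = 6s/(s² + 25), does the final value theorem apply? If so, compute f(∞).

The final value theorem requires all poles of sF(s) in the left half-plane. sF(s) = 6s²/(s² + 25) has poles at s = ±5i (imaginary axis). Theorem does NOT apply (oscillatory system).

Final answer: Not applicable (oscillatory)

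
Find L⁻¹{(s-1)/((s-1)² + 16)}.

Using frequency shift: L⁻¹{(s-a)/((s-a)² + b²)} = e^(at)cos(bt). Here a=1, b=4

Final answer: e^t·cos(4t)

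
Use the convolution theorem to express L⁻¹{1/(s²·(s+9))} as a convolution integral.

1/(s²·(s+9)) = (1/s^2)·(1/(s+9)) = L{t}·L{e^(-9t)}. So f(t) = t*e^(-9t) = ∫₀ᵗ τ·e^(-9(t-τ)) dτ

Final answer: ∫₀ᵗ τ·e^(-9(t-τ)) dτ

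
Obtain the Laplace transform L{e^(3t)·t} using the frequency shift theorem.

L{e^(at)·t^n} = n!/(s-a)^(n+1), so L{e^(3t)·t} = 1/(s-3)^2

Final answer: 1/(s-3)^2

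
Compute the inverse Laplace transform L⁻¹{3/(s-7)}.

L⁻¹{1/(s-a)} = e^(at), so L⁻¹{1/(s-7)} = e^(7t), and L⁻¹{3/(s-7)} = 3·e^(7t)

Final answer: 3·e^(7t)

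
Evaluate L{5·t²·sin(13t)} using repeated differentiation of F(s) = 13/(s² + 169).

F(s) = 13/(s² + 169). F'(s) = -26s/(s² + 169)². F''(s) = -26(169 - 3s²)/(s² + 169)³ = (78s² - 4394)/(s² + 169)³. So L{t²·sin(13t)} = (-1)² F''(s) = (78s² - 4394)/(s² + 169)³. Then L{5·t²·sin(13t)} = 5·(78s² - 4394)/(s² + 169)³ = (390s² - 21970)/(s² + 169)³

Final answer: (390s² - 21970)/(s² + 169)³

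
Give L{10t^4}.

L{t^n} = n!/s^(n+1). So L{10t^4} = 10·4!/s^5 = 240/s^5

Final answer: 240/s^5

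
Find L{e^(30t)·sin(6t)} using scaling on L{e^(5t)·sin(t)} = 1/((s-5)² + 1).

Scaling with a=6: L{e^(30t)·sin(6t)} = (1/6) · 1/((s/6-5)² + 1). Simplifying: 6/((s-30)² + 36)

Final answer: 6/((s-30)² + 36)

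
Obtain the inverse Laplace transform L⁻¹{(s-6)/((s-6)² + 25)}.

Using frequency shift, L⁻¹{(s-6)/((s-6)² + 25)} = e^(6t)·cos(5t)

Final answer: e^(6t)·cos(5t)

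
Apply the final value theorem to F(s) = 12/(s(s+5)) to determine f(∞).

f(∞) = lim_{s→0} s·12/(s(s+5)) = lim_{s→0} 12/(s+5) = 12/5 = 12/5

Final answer: 12/5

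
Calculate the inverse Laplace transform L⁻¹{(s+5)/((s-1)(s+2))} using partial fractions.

Using partial fractions, f(t) = (6e^t - 3e^(-2t))/3

Final answer: (6e^t - 3e^(-2t))/3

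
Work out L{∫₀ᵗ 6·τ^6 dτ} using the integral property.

L{∫₀ᵗ f(τ)dτ} = F(s)/s with f(t) = 6t^6. F(s) = 4320/s^7, so L{∫₀ᵗ 6·τ^6 dτ} = (4320/s^7)/s = 4320/s^8. (Check: ∫₀ᵗ 6·τ^6 dτ = 6t^7/7.)

Final answer: 4320/s^8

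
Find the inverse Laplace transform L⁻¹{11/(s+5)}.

L⁻¹{1/(s-a)} = e^(at), so L⁻¹{1/(s+5)} = e^(-5t), and L⁻¹{11/(s+5)} = 11·e^(-5t)

Final answer: 11·e^(-5t)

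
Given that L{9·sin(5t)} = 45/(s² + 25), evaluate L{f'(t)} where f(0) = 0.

L{f'(t)} = s·F(s) - f(0) = s·45/(s² + 25) - 0 = 45s/(s² + 25)

Final answer: 45s/(s² + 25)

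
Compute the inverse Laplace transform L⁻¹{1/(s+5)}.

L⁻¹{1/(s-a)} = e^(at), so L⁻¹{1/(s+5)} = e^(-5t)

Final answer: e^(-5t)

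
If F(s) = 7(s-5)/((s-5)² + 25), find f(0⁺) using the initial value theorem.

f(0⁺) = lim_{s→∞} sF(s) = lim_{s→∞} 7s(s-5)/((s-5)² + 25) = 7

Final answer: 7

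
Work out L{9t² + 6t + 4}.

L{9t² + 6t + 4} = 9·2/s³ + 6/s² + 4/s = 18/s³ + 6/s² + 4/s

Final answer: 18/s³ + 6/s² + 4/s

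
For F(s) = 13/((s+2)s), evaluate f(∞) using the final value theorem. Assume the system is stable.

f(∞) = lim_{s→0} sF(s) = lim_{s→0} 13/(s+2) = 13/2

Final answer: 13/2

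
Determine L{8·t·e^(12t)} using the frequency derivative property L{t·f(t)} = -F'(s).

L{e^(12t)} = 1/(s-12). By frequency derivative: L{t·e^(12t)} = -d/ds[1/(s-12)] = -(-1)/(s-12)² = 1/(s-12)². Then L{8·t·e^(12t)} = 8·1/(s-12)² = 8/(s-12)²

Final answer: 8/(s-12)²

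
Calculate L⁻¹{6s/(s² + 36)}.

This is the form c·s/(s² + a²) with a = 6, c = 6. L⁻¹ = 6·cos(6t)

Final answer: 6·cos(6t)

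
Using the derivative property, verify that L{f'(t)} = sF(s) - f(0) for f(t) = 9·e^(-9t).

f'(t) = -81e^(-9t). Direct: L{f'(t)} = -81/(s+9). Property: s·9/(s+9) - 9 = (9s - 9(s+9))/(s+9) = -81/(s+9). ✓

Final answer: -81/(s+9)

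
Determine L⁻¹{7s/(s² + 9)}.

This is the form c·s/(s² + a²) with a = 3, c = 7. L⁻¹ = 7·cos(3t)

Final answer: 7·cos(3t)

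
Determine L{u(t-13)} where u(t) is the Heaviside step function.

L{u(t-a)} = e^(-as)/s. Here a=13, so L{u(t-13)} = e^(-13s)/s

Final answer: e^(-13s)/s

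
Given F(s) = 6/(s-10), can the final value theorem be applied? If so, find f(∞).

sF(s) = 6s/(s-10) has a pole at s = 10 in the right half-plane. Theorem does NOT apply (unstable system; f(t) = 6·e^(10t) grows without bound).

Final answer: Not applicable (unstable)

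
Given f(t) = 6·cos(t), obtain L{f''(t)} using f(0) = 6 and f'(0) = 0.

F(s) = 6s/(s² + 1). L{f''(t)} = s²F(s) - sf(0) - f'(0) = 6s³/(s² + 1) - 6s = (6s³ - 6s(s² + 1))/(s² + 1) = -6s/(s² + 1)

Final answer: -6s/(s² + 1)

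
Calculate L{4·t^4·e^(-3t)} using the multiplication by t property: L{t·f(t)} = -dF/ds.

Using L{t^n·e^(at)} = n!/(s-a)^(n+1), L{t^4·e^(-3t)} = 24/(s+3)^5, so L{4·t^4·e^(-3t)} = 4·24/(s+3)^5 = 96/(s+3)^5

Final answer: 96/(s+3)^5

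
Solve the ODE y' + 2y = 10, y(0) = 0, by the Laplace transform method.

sY + 2Y = 10/s. Y = 10/(s(s+2)). Partial fractions: Y = 5/s - 5/(s+2)

Final answer: y(t) = 5(1 - e^(-2t))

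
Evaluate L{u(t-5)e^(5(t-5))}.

u(t-a)f(t-a) with f(t)=e^(5t). L{e^(5t)} = 1/(s-5). By time shift: e^(-5s)/(s-5)

Final answer: e^(-5s)/(s-5)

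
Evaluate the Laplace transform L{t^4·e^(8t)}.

L{t^n·e^(at)} = n!/(s-a)^(n+1), so L{t^4·e^(8t)} = 24/(s-8)^5

Final answer: 24/(s-8)^5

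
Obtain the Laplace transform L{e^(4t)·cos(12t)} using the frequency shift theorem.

Frequency shift: L{e^(at)f(t)} = F(s-a). L{e^(4t)·cos(12t)} = (s-4)/((s-4)² + 144)

Final answer: (s-4)/((s-4)² + 144)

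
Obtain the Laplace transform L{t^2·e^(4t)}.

L{t^n·e^(at)} = n!/(s-a)^(n+1), so L{t^2·e^(4t)} = 2/(s-4)^3

Final answer: 2/(s-4)^3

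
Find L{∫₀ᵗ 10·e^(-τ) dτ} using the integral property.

L{∫₀ᵗ f(τ)dτ} = F(s)/s with F(s) = 10/(s+1), so L{∫₀ᵗ 10·e^(-τ) dτ} = 10/(s(s+1))

Final answer: 10/(s(s+1))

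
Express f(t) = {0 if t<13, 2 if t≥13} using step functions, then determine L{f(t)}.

f(t) = 2·u(t-13). L{u(t-13)} = e^(-13s)/s, so L{f(t)} = 2·e^(-13s)/s

Final answer: 2·e^(-13s)/s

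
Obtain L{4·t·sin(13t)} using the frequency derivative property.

L{sin(13t)} = 13/(s² + 169). By L{t·f(t)} = -F'(s): -d/ds[13/(s² + 169)] = -(13)·(-2s)/(s² + 169)² = 26s/(s² + 169)². Then L{4·t·sin(13t)} = 4·26s/(s² + 169)² = 104s/(s² + 169)²

Final answer: 104s/(s² + 169)²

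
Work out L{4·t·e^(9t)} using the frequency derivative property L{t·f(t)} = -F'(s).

L{e^(9t)} = 1/(s-9). By frequency derivative: L{t·e^(9t)} = -d/ds[1/(s-9)] = -(-1)/(s-9)² = 1/(s-9)². Then L{4·t·e^(9t)} = 4·1/(s-9)² = 4/(s-9)²

Final answer: 4/(s-9)²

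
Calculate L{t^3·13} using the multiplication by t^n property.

L{13} = 13/s. d^1/ds^1[1/s] = -1/s². d^2/ds^2[1/s] = 2/s^3. d^3/ds^3[1/s] = -6/s^4. So L{t^3} = (-1)^{3}·-6/s^4 = 6/s^4. Then L{t^3·13} = 13·6/s^4 = 78/s^4

Final answer: 78/s^4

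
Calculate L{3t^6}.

L{t^n} = n!/s^(n+1). So L{3t^6} = 3·6!/s^7 = 2160/s^7

Final answer: 2160/s^7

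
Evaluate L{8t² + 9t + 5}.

L{8t² + 9t + 5} = 8·2/s³ + 9/s² + 5/s = 16/s³ + 9/s² + 5/s

Final answer: 16/s³ + 9/s² + 5/s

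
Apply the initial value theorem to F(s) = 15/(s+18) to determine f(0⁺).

f(0⁺) = lim_{s→∞} s·15/(s+18) = lim_{s→∞} 15s/(s+18) = 15

Final answer: 15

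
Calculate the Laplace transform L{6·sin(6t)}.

L{sin(ωt)} = ω/(s² + ω²), so L{sin(6t)} = 6/(s² + 36). Then L{6·sin(6t)} = 6·6/(s² + 36) = 36/(s² + 36)

Final answer: 36/(s² + 36)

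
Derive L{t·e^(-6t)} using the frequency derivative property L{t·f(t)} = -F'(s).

L{e^(-6t)} = 1/(s+6). By frequency derivative: L{t·e^(-6t)} = -d/ds[1/(s+6)] = -(-1)/(s+6)² = 1/(s+6)²

Final answer: 1/(s+6)²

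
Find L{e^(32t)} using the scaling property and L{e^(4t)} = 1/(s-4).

Using L{f(at)} = (1/a)F(s/a) with a=8 and f(t) = e^(4t): L{e^(32t)} = (1/8) · 1/((s/8)-4) = (1/8) · 8/(s-32) = 1/(s-32)

Final answer: 1/(s-32)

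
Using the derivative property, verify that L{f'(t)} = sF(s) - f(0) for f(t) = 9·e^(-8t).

f'(t) = -72e^(-8t). Direct: L{f'(t)} = -72/(s+8). Property: s·9/(s+8) - 9 = (9s - 9(s+8))/(s+8) = -72/(s+8). ✓

Final answer: -72/(s+8)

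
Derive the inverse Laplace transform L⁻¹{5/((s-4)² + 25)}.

Using frequency shift, L⁻¹{5/((s-4)² + 25)} = e^(4t)·sin(5t)

Final answer: e^(4t)·sin(5t)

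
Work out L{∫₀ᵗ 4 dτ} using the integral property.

L{∫₀ᵗ f(τ)dτ} = F(s)/s with f(t) = 4. F(s) = 4/s, so L{∫₀ᵗ 4 dτ} = (4/s)/s = 4/s². (Check: ∫₀ᵗ 4 dτ = 4t.)

Final answer: 4/s²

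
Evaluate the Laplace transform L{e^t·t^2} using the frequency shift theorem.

L{e^(at)·t^n} = n!/(s-a)^(n+1), so L{e^t·t^2} = 2/(s-1)^3

Final answer: 2/(s-1)^3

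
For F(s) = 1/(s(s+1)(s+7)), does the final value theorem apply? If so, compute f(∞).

Poles of sF(s) = 1/((s+1)(s+7)) are at s = -1 and s = -7, both in the left half-plane. Theorem applies. f(∞) = lim_{s→0} sF(s) = 1/(1·7) = 1/7

Final answer: 1/7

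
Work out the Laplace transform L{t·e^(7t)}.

L{t^n·e^(at)} = n!/(s-a)^(n+1), so L{t·e^(7t)} = 1/(s-7)^2

Final answer: 1/(s-7)^2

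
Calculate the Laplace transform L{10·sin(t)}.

L{sin(ωt)} = ω/(s² + ω²), so L{sin(t)} = 1/(s² + 1). Then L{10·sin(t)} = 10·1/(s² + 1) = 10/(s² + 1)

Final answer: 10/(s² + 1)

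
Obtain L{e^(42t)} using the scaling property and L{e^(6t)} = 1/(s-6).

Using L{f(at)} = (1/a)F(s/a) with a=7 and f(t) = e^(6t): L{e^(42t)} = (1/7) · 1/((s/7)-6) = (1/7) · 7/(s-42) = 1/(s-42)

Final answer: 1/(s-42)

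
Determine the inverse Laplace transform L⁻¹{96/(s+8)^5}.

L⁻¹{n!/(s-a)^(n+1)} = t^n·e^(at) with n=4, a=-8. So L⁻¹{24/(s+8)^5} = t^4·e^(-8t), and L⁻¹{96/(s+8)^5} = (96/24)·t^4·e^(-8t) = 4·t^4·e^(-8t)

Final answer: 4·t^4·e^(-8t)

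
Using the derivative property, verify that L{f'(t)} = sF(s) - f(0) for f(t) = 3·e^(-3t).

f'(t) = -9e^(-3t). Direct: L{f'(t)} = -9/(s+3). Property: s·3/(s+3) - 3 = (3s - 3(s+3))/(s+3) = -9/(s+3). ✓

Final answer: -9/(s+3)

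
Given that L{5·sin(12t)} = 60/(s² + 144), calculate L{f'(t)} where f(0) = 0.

L{f'(t)} = s·F(s) - f(0) = s·60/(s² + 144) - 0 = 60s/(s² + 144)

Final answer: 60s/(s² + 144)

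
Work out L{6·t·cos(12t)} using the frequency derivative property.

L{cos(12t)} = s/(s² + 144). Derivative: d/ds[s/(s² + 144)] = [(s² + 144) - s·2s]/(s² + 144)² = (144 - s²)/(s² + 144)². So L{t·cos(12t)} = -F'(s) = (s² - 144)/(s² + 144)². Then L{6·t·cos(12t)} = 6·(s² - 144)/(s² + 144)²

Final answer: 6·(s² - 144)/(s² + 144)²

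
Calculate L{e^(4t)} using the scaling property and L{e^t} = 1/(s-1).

Using L{f(at)} = (1/a)F(s/a) with a=4 and f(t) = e^t: L{e^(4t)} = (1/4) · 1/((s/4)-1) = (1/4) · 4/(s-4) = 1/(s-4)

Final answer: 1/(s-4)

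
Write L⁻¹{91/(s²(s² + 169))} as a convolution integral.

91/(s²(s² + 169)) = (1/s²)·(91/(s² + 169)) = L{t}·L{7·sin(13t)}. So f(t) = t*(7·sin(13t)) = ∫₀ᵗ 7τ·sin(13(t-τ)) dτ

Final answer: ∫₀ᵗ 7τ·sin(13(t-τ)) dτ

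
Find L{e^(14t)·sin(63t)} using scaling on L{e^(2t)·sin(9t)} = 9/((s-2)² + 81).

Scaling with a=7: L{e^(14t)·sin(63t)} = (1/7) · 9/((s/7-2)² + 81). Simplifying: 63/((s-14)² + 3969)

Final answer: 63/((s-14)² + 3969)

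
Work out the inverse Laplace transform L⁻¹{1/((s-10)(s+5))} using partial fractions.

Decompose: A/(s-10) + B/(s+5). A = 1/15, B = -1/15. f(t) = (e^(10t) - e^(-5t))/15

Final answer: (e^(10t) - e^(-5t))/15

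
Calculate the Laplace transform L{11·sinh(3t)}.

L{sinh(ωt)} = ω/(s² - ω²), so L{sinh(3t)} = 3/(s² - 9). Then L{11·sinh(3t)} = 11·3/(s² - 9) = 33/(s² - 9)

Final answer: 33/(s² - 9)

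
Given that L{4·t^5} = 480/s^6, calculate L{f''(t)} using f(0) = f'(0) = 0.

L{f''(t)} = s²F(s) - sf(0) - f'(0) = s²·480/s^6 - 0 - 0 = 480/s^4

Final answer: 480/s^4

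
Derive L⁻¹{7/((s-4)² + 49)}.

Form: b/((s-a)² + b²) → e^(at)sin(bt). With a=4, b=7

Final answer: e^(4t)·sin(7t)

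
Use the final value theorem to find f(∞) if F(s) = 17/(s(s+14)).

f(∞) = lim_{s→0} s·17/(s(s+14)) = lim_{s→0} 17/(s+14) = 17/14 = 17/14

Final answer: 17/14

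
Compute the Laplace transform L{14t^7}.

L{14t^7} = 14 · L{t^7} = 14 · 5040/s^8 = 70560/s^8

Final answer: 70560/s^8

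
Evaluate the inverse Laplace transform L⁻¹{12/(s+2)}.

L⁻¹{1/(s-a)} = e^(at), so L⁻¹{1/(s+2)} = e^(-2t), and L⁻¹{12/(s+2)} = 12·e^(-2t)

Final answer: 12·e^(-2t)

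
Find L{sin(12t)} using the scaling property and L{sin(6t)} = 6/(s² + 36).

Using L{f(at)} = (1/a)F(s/a) with a=2: L{sin(12t)} = (1/2) · 6/((s/2)² + 36) = (1/2) · 6·4/(s² + 144) = 12/(s² + 144)

Final answer: 12/(s² + 144)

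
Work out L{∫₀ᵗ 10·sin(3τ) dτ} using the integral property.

L{∫₀ᵗ f(τ)dτ} = F(s)/s with F(s) = 30/(s² + 9), so the result is (30/(s² + 9))/s = 30/(s(s² + 9))

Final answer: 30/(s(s² + 9))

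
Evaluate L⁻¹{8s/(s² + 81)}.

This is the form c·s/(s² + a²) with a = 9, c = 8. L⁻¹ = 8·cos(9t)

Final answer: 8·cos(9t)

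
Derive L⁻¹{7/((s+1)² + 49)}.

Form: b/((s-a)² + b²) → e^(at)sin(bt). With a=-1, b=7

Final answer: e^(-t)·sin(7t)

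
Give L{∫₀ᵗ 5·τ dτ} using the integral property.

L{∫₀ᵗ f(τ)dτ} = F(s)/s with f(t) = 5t. F(s) = 5/s^2, so L{∫₀ᵗ 5·τ dτ} = (5/s^2)/s = 5/s^3. (Check: ∫₀ᵗ 5·τ dτ = 5t^2/2.)

Final answer: 5/s^3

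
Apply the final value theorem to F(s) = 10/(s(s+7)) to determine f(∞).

f(∞) = lim_{s→0} s·10/(s(s+7)) = lim_{s→0} 10/(s+7) = 10/7 = 10/7

Final answer: 10/7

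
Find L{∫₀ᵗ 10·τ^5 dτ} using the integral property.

L{∫₀ᵗ f(τ)dτ} = F(s)/s with f(t) = 10t^5. F(s) = 1200/s^6, so L{∫₀ᵗ 10·τ^5 dτ} = (1200/s^6)/s = 1200/s^7. (Check: ∫₀ᵗ 10·τ^5 dτ = 10t^6/6.)

Final answer: 1200/s^7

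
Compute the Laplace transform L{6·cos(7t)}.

L{cos(ωt)} = s/(s² + ω²), so L{cos(7t)} = s/(s² + 49). Then L{6·cos(7t)} = 6·s/(s² + 49) = 6s/(s² + 49)

Final answer: 6s/(s² + 49)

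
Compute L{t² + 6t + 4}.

L{t² + 6t + 4} = 2/s³ + 6/s² + 4/s = 2/s³ + 6/s² + 4/s

Final answer: 2/s³ + 6/s² + 4/s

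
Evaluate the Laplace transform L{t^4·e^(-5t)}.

L{t^n·e^(at)} = n!/(s-a)^(n+1), so L{t^4·e^(-5t)} = 24/(s+5)^5

Final answer: 24/(s+5)^5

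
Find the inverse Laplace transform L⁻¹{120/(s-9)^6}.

L⁻¹{n!/(s-a)^(n+1)} = t^n·e^(at), so L⁻¹{120/(s-9)^6} = t^5·e^(9t)

Final answer: t^5·e^(9t)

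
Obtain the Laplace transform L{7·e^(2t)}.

L{e^(at)} = 1/(s-a), so L{e^(2t)} = 1/(s-2). Then L{7·e^(2t)} = 7/(s-2)

Final answer: 7/(s-2)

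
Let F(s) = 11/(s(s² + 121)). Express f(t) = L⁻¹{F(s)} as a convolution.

11/(s(s² + 121)) = (1/s)·(11/(s² + 121)) = L{1}·L{sin(11t)}. So f(t) = 1*(sin(11t)) = ∫₀ᵗ sin(11τ) dτ

Final answer: ∫₀ᵗ sin(11τ) dτ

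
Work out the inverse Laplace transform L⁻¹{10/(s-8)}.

L⁻¹{1/(s-a)} = e^(at), so L⁻¹{1/(s-8)} = e^(8t), and L⁻¹{10/(s-8)} = 10·e^(8t)

Final answer: 10·e^(8t)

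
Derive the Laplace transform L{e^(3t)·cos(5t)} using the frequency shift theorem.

Frequency shift: L{e^(at)f(t)} = F(s-a). L{e^(3t)·cos(5t)} = (s-3)/((s-3)² + 25)

Final answer: (s-3)/((s-3)² + 25)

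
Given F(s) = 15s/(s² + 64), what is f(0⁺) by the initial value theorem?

f(0⁺) = lim_{s→∞} s·15s/(s² + 64) = lim_{s→∞} 15s²/(s² + 64) = 15

Final answer: 15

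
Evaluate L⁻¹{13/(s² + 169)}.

This is the form c·a/(s² + a²) with a = 13. L⁻¹ = sin(13t)

Final answer: sin(13t)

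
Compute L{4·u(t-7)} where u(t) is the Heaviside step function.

L{u(t-a)} = e^(-as)/s. Here a=7, so L{u(t-7)} = e^(-7s)/s, and L{4·u(t-7)} = 4·e^(-7s)/s

Final answer: 4·e^(-7s)/s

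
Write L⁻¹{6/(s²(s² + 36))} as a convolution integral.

6/(s²(s² + 36)) = (1/s²)·(6/(s² + 36)) = L{t}·L{sin(6t)}. So f(t) = t*(sin(6t)) = ∫₀ᵗ τ·sin(6(t-τ)) dτ

Final answer: ∫₀ᵗ τ·sin(6(t-τ)) dτ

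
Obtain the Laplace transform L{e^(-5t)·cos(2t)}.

L{e^(at)·cos(ωt)} = (s-a)/((s-a)² + ω²), so L{e^(-5t)·cos(2t)} = (s+5)/((s+5)² + 4)

Final answer: (s+5)/((s+5)² + 4)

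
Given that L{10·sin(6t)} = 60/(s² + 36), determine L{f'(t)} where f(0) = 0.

L{f'(t)} = s·F(s) - f(0) = s·60/(s² + 36) - 0 = 60s/(s² + 36)

Final answer: 60s/(s² + 36)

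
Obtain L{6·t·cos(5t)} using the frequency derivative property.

L{cos(5t)} = s/(s² + 25). Derivative: d/ds[s/(s² + 25)] = [(s² + 25) - s·2s]/(s² + 25)² = (25 - s²)/(s² + 25)². So L{t·cos(5t)} = -F'(s) = (s² - 25)/(s² + 25)². Then L{6·t·cos(5t)} = 6·(s² - 25)/(s² + 25)²

Final answer: 6·(s² - 25)/(s² + 25)²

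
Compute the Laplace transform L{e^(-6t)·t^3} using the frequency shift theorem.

L{e^(at)·t^n} = n!/(s-a)^(n+1), so L{e^(-6t)·t^3} = 6/(s+6)^4

Final answer: 6/(s+6)^4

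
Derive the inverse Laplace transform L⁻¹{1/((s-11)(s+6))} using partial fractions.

Decompose: A/(s-11) + B/(s+6). A = 1/17, B = -1/17. f(t) = (e^(11t) - e^(-6t))/17

Final answer: (e^(11t) - e^(-6t))/17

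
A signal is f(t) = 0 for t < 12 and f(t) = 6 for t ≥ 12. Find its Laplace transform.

f(t) = 6·u(t-12). L{u(t-12)} = e^(-12s)/s, so L{f(t)} = 6·e^(-12s)/s

Final answer: 6·e^(-12s)/s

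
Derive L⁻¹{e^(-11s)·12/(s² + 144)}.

L⁻¹{12/(s² + 144)} = sin(12t). By the time shift theorem, L⁻¹{e^(-as)F(s)} = u(t-a)f(t-a) with a=11, so L⁻¹{e^(-11s)·12/(s² + 144)} = u(t-11)·sin(12(t-11))

Final answer: u(t-11)·sin(12(t-11))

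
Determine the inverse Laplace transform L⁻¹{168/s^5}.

L⁻¹{n!/s^(n+1)} = t^n with n=4. So L⁻¹{24/s^5} = t^4, and L⁻¹{168/s^5} = (168/24)·t^4 = 7·t^4

Final answer: 7·t^4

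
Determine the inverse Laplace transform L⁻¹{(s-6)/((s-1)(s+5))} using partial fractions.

Using partial fractions, f(t) = (-5e^t + 11e^(-5t))/6

Final answer: (-5e^t + 11e^(-5t))/6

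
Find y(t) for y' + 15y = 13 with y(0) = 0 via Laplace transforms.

sY + 15Y = 13/s. Y = 13/(s(s+15)). Partial fractions: Y = 13/15/s - 13/15/(s+15)

Final answer: y(t) = 13/15(1 - e^(-15t))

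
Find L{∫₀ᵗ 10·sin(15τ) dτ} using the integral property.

L{∫₀ᵗ f(τ)dτ} = F(s)/s with F(s) = 150/(s² + 225), so the result is (150/(s² + 225))/s = 150/(s(s² + 225))

Final answer: 150/(s(s² + 225))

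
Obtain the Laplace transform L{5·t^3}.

L{t^n} = n!/s^(n+1), so L{t^3} = 6/s^4. Then L{5·t^3} = 5·6/s^4 = 30/s^4

Final answer: 30/s^4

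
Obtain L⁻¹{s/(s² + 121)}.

This is the form c·s/(s² + a²) with a = 11. L⁻¹ = cos(11t)

Final answer: cos(11t)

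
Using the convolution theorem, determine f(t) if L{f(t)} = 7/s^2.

7/s^2 = (7/s)·(1/s) = L{7}·L{1}. By convolution, f(t) = 7*1 = ∫₀ᵗ 7·1 dτ = 7·t

Final answer: 7·t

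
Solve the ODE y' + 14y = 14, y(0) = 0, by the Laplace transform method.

sY + 14Y = 14/s. Y = 14/(s(s+14)). Partial fractions: Y = 1/s - 1/(s+14)

Final answer: y(t) = (1 - e^(-14t))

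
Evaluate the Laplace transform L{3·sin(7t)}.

L{sin(ωt)} = ω/(s² + ω²), so L{sin(7t)} = 7/(s² + 49). Then L{3·sin(7t)} = 3·7/(s² + 49) = 21/(s² + 49)

Final answer: 21/(s² + 49)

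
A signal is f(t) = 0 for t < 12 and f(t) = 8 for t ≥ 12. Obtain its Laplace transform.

f(t) = 8·u(t-12). L{u(t-12)} = e^(-12s)/s, so L{f(t)} = 8·e^(-12s)/s

Final answer: 8·e^(-12s)/s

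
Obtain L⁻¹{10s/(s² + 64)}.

This is the form c·s/(s² + a²) with a = 8, c = 10. L⁻¹ = 10·cos(8t)

Final answer: 10·cos(8t)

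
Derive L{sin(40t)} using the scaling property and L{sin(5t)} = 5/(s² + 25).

Using L{f(at)} = (1/a)F(s/a) with a=8: L{sin(40t)} = (1/8) · 5/((s/8)² + 25) = (1/8) · 5·64/(s² + 1600) = 40/(s² + 1600)

Final answer: 40/(s² + 1600)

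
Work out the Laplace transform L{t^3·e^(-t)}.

L{t^n·e^(at)} = n!/(s-a)^(n+1), so L{t^3·e^(-t)} = 6/(s+1)^4

Final answer: 6/(s+1)^4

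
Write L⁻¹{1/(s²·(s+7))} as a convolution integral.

1/(s²·(s+7)) = (1/s^2)·(1/(s+7)) = L{t}·L{e^(-7t)}. So f(t) = t*e^(-7t) = ∫₀ᵗ τ·e^(-7(t-τ)) dτ

Final answer: ∫₀ᵗ τ·e^(-7(t-τ)) dτ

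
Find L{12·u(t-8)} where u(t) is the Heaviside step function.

L{u(t-a)} = e^(-as)/s. Here a=8, so L{u(t-8)} = e^(-8s)/s, and L{12·u(t-8)} = 12·e^(-8s)/s

Final answer: 12·e^(-8s)/s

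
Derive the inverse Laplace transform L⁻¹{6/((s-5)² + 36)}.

Using frequency shift, L⁻¹{6/((s-5)² + 36)} = e^(5t)·sin(6t)

Final answer: e^(5t)·sin(6t)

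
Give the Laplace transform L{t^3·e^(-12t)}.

L{t^n·e^(at)} = n!/(s-a)^(n+1), so L{t^3·e^(-12t)} = 6/(s+12)^4

Final answer: 6/(s+12)^4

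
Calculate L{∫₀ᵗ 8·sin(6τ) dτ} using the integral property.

L{∫₀ᵗ f(τ)dτ} = F(s)/s with F(s) = 48/(s² + 36), so the result is (48/(s² + 36))/s = 48/(s(s² + 36))

Final answer: 48/(s(s² + 36))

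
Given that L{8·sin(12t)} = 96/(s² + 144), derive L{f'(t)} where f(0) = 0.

L{f'(t)} = s·F(s) - f(0) = s·96/(s² + 144) - 0 = 96s/(s² + 144)

Final answer: 96s/(s² + 144)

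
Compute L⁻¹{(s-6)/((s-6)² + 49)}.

Using frequency shift: L⁻¹{(s-a)/((s-a)² + b²)} = e^(at)cos(bt). Here a=6, b=7

Final answer: e^(6t)·cos(7t)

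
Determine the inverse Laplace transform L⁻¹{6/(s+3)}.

L⁻¹{1/(s-a)} = e^(at), so L⁻¹{1/(s+3)} = e^(-3t), and L⁻¹{6/(s+3)} = 6·e^(-3t)

Final answer: 6·e^(-3t)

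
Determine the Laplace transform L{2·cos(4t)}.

L{cos(ωt)} = s/(s² + ω²), so L{cos(4t)} = s/(s² + 16). Then L{2·cos(4t)} = 2·s/(s² + 16) = 2s/(s² + 16)

Final answer: 2s/(s² + 16)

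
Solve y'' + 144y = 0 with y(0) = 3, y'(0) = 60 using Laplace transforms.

L{y''} + 144L{y} = 0. s²Y - 3s - 60 + 144Y = 0. Y(s² + 144) = 3s + 60. Y = (3s + 60)/(s² + 144). Inverting: y(t) = 3cos(12t) + 5sin(12t)

Final answer: y(t) = 3cos(12t) + 5sin(12t)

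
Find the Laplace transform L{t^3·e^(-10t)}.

L{t^n·e^(at)} = n!/(s-a)^(n+1), so L{t^3·e^(-10t)} = 6/(s+10)^4

Final answer: 6/(s+10)^4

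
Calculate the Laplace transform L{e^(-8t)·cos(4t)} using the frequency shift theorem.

Frequency shift: L{e^(at)f(t)} = F(s-a). L{e^(-8t)·cos(4t)} = (s+8)/((s+8)² + 16)

Final answer: (s+8)/((s+8)² + 16)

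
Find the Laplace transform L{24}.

L{24} = 24 · L{1} = 24/s

Final answer: 24/s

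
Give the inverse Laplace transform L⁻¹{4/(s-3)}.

L⁻¹{1/(s-a)} = e^(at), so L⁻¹{1/(s-3)} = e^(3t), and L⁻¹{4/(s-3)} = 4·e^(3t)

Final answer: 4·e^(3t)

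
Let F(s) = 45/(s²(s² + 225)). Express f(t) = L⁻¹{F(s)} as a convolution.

45/(s²(s² + 225)) = (1/s²)·(45/(s² + 225)) = L{t}·L{3·sin(15t)}. So f(t) = t*(3·sin(15t)) = ∫₀ᵗ 3τ·sin(15(t-τ)) dτ

Final answer: ∫₀ᵗ 3τ·sin(15(t-τ)) dτ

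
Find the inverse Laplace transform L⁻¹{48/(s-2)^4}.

L⁻¹{n!/(s-a)^(n+1)} = t^n·e^(at) with n=3, a=2. So L⁻¹{6/(s-2)^4} = t^3·e^(2t), and L⁻¹{48/(s-2)^4} = (48/6)·t^3·e^(2t) = 8·t^3·e^(2t)

Final answer: 8·t^3·e^(2t)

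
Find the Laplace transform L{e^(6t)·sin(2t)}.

L{e^(at)·sin(ωt)} = ω/((s-a)² + ω²), so L{e^(6t)·sin(2t)} = 2/((s-6)² + 4)

Final answer: 2/((s-6)² + 4)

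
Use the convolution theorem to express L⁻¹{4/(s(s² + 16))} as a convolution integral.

4/(s(s² + 16)) = (1/s)·(4/(s² + 16)) = L{1}·L{sin(4t)}. So f(t) = 1*(sin(4t)) = ∫₀ᵗ sin(4τ) dτ

Final answer: ∫₀ᵗ sin(4τ) dτ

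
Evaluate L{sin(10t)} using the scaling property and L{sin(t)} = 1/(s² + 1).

Using L{f(at)} = (1/a)F(s/a) with a=10: L{sin(10t)} = (1/10) · 1/((s/10)² + 1) = (1/10) · 1·100/(s² + 100) = 10/(s² + 100)

Final answer: 10/(s² + 100)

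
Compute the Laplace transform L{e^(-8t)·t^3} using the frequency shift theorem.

L{e^(at)·t^n} = n!/(s-a)^(n+1), so L{e^(-8t)·t^3} = 6/(s+8)^4

Final answer: 6/(s+8)^4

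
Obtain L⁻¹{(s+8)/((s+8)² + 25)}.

Using frequency shift: L⁻¹{(s-a)/((s-a)² + b²)} = e^(at)cos(bt). Here a=-8, b=5

Final answer: e^(-8t)·cos(5t)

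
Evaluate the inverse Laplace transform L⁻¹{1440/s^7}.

L⁻¹{n!/s^(n+1)} = t^n with n=6. So L⁻¹{720/s^7} = t^6, and L⁻¹{1440/s^7} = (1440/720)·t^6 = 2·t^6

Final answer: 2·t^6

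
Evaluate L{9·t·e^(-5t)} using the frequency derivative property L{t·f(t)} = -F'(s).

L{e^(-5t)} = 1/(s+5). By frequency derivative: L{t·e^(-5t)} = -d/ds[1/(s+5)] = -(-1)/(s+5)² = 1/(s+5)². Then L{9·t·e^(-5t)} = 9·1/(s+5)² = 9/(s+5)²

Final answer: 9/(s+5)²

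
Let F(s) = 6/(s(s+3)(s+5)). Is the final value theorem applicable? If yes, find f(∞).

Poles of sF(s) = 6/((s+3)(s+5)) are at s = -3 and s = -5, both in the left half-plane. Theorem applies. f(∞) = lim_{s→0} sF(s) = 6/(3·5) = 2/5

Final answer: 2/5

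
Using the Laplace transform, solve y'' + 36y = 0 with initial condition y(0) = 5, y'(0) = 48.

L{y''} + 36L{y} = 0. s²Y - 5s - 48 + 36Y = 0. Y(s² + 36) = 5s + 48. Y = (5s + 48)/(s² + 36). Inverting: y(t) = 5cos(6t) + 8sin(6t)

Final answer: y(t) = 5cos(6t) + 8sin(6t)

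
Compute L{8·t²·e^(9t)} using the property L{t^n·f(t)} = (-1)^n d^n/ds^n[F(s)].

L{e^(9t)} = 1/(s-9). d/ds[1/(s-9)] = -1/(s-9)². d²/ds²[1/(s-9)] = 2/(s-9)³. So L{t²·e^(9t)} = (-1)² · 2/(s-9)³ = 2/(s-9)³. Then L{8·t²·e^(9t)} = 8·2/(s-9)³ = 16/(s-9)³

Final answer: 16/(s-9)³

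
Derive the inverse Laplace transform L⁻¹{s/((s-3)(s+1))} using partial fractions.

Using partial fractions, f(t) = (3e^(3t) + e^(-t))/4

Final answer: (3e^(3t) + e^(-t))/4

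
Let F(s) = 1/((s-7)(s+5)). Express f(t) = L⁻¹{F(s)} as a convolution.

1/((s-7)(s+5)) = (1/(s-7))·(1/(s+5)) = L{e^(7t)}·L{e^(-5t)}. So f(t) = e^(7t)*e^(-5t) = ∫₀ᵗ e^(7τ)·e^(-5(t-τ)) dτ

Final answer: ∫₀ᵗ e^(7τ)·e^(-5(t-τ)) dτ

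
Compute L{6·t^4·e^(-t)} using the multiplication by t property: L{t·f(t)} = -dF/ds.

Using L{t^n·e^(at)} = n!/(s-a)^(n+1), L{t^4·e^(-t)} = 24/(s+1)^5, so L{6·t^4·e^(-t)} = 6·24/(s+1)^5 = 144/(s+1)^5

Final answer: 144/(s+1)^5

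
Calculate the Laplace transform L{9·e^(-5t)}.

L{e^(at)} = 1/(s-a), so L{e^(-5t)} = 1/(s+5). Then L{9·e^(-5t)} = 9/(s+5)

Final answer: 9/(s+5)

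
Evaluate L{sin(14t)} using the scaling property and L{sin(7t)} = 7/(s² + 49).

Using L{f(at)} = (1/a)F(s/a) with a=2: L{sin(14t)} = (1/2) · 7/((s/2)² + 49) = (1/2) · 7·4/(s² + 196) = 14/(s² + 196)

Final answer: 14/(s² + 196)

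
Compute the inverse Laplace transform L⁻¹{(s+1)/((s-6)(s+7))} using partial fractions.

Using partial fractions, f(t) = (7e^(6t) + 6e^(-7t))/13

Final answer: (7e^(6t) + 6e^(-7t))/13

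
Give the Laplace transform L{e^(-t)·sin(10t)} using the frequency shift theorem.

Frequency shift: L{e^(at)f(t)} = F(s-a). L{e^(-t)·sin(10t)} = 10/((s+1)² + 100)

Final answer: 10/((s+1)² + 100)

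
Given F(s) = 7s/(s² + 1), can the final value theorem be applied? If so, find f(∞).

The final value theorem requires all poles of sF(s) in the left half-plane. sF(s) = 7s²/(s² + 1) has poles at s = ±1i (imaginary axis). Theorem does NOT apply (oscillatory system).

Final answer: Not applicable (oscillatory)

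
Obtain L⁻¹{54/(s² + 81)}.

This is the form c·a/(s² + a²) with a = 9, c = 6. L⁻¹ = 6·sin(9t)

Final answer: 6·sin(9t)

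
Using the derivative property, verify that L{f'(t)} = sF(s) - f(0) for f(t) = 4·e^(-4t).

f'(t) = -16e^(-4t). Direct: L{f'(t)} = -16/(s+4). Property: s·4/(s+4) - 4 = (4s - 4(s+4))/(s+4) = -16/(s+4). ✓

Final answer: -16/(s+4)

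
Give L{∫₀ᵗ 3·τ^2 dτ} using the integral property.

L{∫₀ᵗ f(τ)dτ} = F(s)/s with f(t) = 3t^2. F(s) = 6/s^3, so L{∫₀ᵗ 3·τ^2 dτ} = (6/s^3)/s = 6/s^4. (Check: ∫₀ᵗ 3·τ^2 dτ = 3t^3/3.)

Final answer: 6/s^4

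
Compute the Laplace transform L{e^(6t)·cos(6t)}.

L{e^(at)·cos(ωt)} = (s-a)/((s-a)² + ω²), so L{e^(6t)·cos(6t)} = (s-6)/((s-6)² + 36)

Final answer: (s-6)/((s-6)² + 36)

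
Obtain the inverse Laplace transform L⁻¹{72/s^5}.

L⁻¹{n!/s^(n+1)} = t^n with n=4. So L⁻¹{24/s^5} = t^4, and L⁻¹{72/s^5} = (72/24)·t^4 = 3·t^4

Final answer: 3·t^4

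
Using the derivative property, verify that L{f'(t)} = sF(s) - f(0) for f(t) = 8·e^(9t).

f'(t) = 72e^(9t). Direct: L{f'(t)} = 72/(s-9). Property: s·8/(s-9) - 8 = (8s - 8(s-9))/(s-9) = 72/(s-9). ✓

Final answer: 72/(s-9)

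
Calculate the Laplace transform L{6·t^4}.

L{t^n} = n!/s^(n+1), so L{t^4} = 24/s^5. Then L{6·t^4} = 6·24/s^5 = 144/s^5

Final answer: 144/s^5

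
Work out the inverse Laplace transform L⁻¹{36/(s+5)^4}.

L⁻¹{n!/(s-a)^(n+1)} = t^n·e^(at) with n=3, a=-5. So L⁻¹{6/(s+5)^4} = t^3·e^(-5t), and L⁻¹{36/(s+5)^4} = (36/6)·t^3·e^(-5t) = 6·t^3·e^(-5t)

Final answer: 6·t^3·e^(-5t)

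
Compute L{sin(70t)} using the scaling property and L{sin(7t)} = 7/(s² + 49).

Using L{f(at)} = (1/a)F(s/a) with a=10: L{sin(70t)} = (1/10) · 7/((s/10)² + 49) = (1/10) · 7·100/(s² + 4900) = 70/(s² + 4900)

Final answer: 70/(s² + 4900)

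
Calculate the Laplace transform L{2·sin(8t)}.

L{sin(ωt)} = ω/(s² + ω²), so L{sin(8t)} = 8/(s² + 64). Then L{2·sin(8t)} = 2·8/(s² + 64) = 16/(s² + 64)

Final answer: 16/(s² + 64)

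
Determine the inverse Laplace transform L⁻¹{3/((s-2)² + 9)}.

Using frequency shift, L⁻¹{3/((s-2)² + 9)} = e^(2t)·sin(3t)

Final answer: e^(2t)·sin(3t)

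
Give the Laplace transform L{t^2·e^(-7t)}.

L{t^n·e^(at)} = n!/(s-a)^(n+1), so L{t^2·e^(-7t)} = 2/(s+7)^3

Final answer: 2/(s+7)^3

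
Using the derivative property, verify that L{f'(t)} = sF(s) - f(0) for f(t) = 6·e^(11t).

f'(t) = 66e^(11t). Direct: L{f'(t)} = 66/(s-11). Property: s·6/(s-11) - 6 = (6s - 6(s-11))/(s-11) = 66/(s-11). ✓

Final answer: 66/(s-11)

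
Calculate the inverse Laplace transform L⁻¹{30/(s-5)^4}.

L⁻¹{n!/(s-a)^(n+1)} = t^n·e^(at) with n=3, a=5. So L⁻¹{6/(s-5)^4} = t^3·e^(5t), and L⁻¹{30/(s-5)^4} = (30/6)·t^3·e^(5t) = 5·t^3·e^(5t)

Final answer: 5·t^3·e^(5t)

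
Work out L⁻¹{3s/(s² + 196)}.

This is the form c·s/(s² + a²) with a = 14, c = 3. L⁻¹ = 3·cos(14t)

Final answer: 3·cos(14t)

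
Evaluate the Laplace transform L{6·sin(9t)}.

L{sin(ωt)} = ω/(s² + ω²), so L{sin(9t)} = 9/(s² + 81). Then L{6·sin(9t)} = 6·9/(s² + 81) = 54/(s² + 81)

Final answer: 54/(s² + 81)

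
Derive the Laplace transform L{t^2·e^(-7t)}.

L{t^n·e^(at)} = n!/(s-a)^(n+1), so L{t^2·e^(-7t)} = 2/(s+7)^3

Final answer: 2/(s+7)^3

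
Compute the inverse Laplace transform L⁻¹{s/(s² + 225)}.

L⁻¹{s/(s² + 225)} = cos(15t)

Final answer: cos(15t)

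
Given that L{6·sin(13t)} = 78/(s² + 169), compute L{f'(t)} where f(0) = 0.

L{f'(t)} = s·F(s) - f(0) = s·78/(s² + 169) - 0 = 78s/(s² + 169)

Final answer: 78s/(s² + 169)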